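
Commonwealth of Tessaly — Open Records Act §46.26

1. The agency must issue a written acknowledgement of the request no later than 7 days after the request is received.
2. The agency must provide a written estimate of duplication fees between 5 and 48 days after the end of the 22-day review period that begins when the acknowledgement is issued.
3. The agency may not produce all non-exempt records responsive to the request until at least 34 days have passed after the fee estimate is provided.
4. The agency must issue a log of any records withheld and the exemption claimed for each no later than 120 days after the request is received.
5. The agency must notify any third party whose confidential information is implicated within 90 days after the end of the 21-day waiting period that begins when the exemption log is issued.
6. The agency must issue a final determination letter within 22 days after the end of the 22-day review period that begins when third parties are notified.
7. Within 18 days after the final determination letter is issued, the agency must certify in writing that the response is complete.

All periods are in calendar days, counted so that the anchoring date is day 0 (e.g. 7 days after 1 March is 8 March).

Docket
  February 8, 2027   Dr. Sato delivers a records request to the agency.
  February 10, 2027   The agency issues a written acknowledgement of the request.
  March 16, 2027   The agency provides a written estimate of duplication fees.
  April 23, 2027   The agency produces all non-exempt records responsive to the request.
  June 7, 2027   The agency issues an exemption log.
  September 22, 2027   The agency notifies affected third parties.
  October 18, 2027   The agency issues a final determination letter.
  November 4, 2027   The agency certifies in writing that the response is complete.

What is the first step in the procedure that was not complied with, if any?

None — every step was satisfied

(1) due by February 8, 2027 + 7 days = February 15, 2027; completed February 10, 2027, before the deadline.
(2) the permitted window runs from March 4, 2027 + 5 = March 9, 2027 to March 4, 2027 + 48 = April 21, 2027; done March 16, 2027 — within the window.
(3) permitted from March 16, 2027 + 34 days = April 19, 2027 onward; April 23, 2027 is on or after that date.
(4) due by February 8, 2027 + 120 days = June 8, 2027; completed June 7, 2027, before the deadline.
(5) due by June 28, 2027 + 90 days = September 26, 2027; completed September 22, 2027, before the deadline.
(6) due by October 14, 2027 + 22 days = November 5, 2027; October 18, 2027 is within that limit.
(7) due by October 18, 2027 + 18 days = November 5, 2027; completed November 4, 2027, before the deadline.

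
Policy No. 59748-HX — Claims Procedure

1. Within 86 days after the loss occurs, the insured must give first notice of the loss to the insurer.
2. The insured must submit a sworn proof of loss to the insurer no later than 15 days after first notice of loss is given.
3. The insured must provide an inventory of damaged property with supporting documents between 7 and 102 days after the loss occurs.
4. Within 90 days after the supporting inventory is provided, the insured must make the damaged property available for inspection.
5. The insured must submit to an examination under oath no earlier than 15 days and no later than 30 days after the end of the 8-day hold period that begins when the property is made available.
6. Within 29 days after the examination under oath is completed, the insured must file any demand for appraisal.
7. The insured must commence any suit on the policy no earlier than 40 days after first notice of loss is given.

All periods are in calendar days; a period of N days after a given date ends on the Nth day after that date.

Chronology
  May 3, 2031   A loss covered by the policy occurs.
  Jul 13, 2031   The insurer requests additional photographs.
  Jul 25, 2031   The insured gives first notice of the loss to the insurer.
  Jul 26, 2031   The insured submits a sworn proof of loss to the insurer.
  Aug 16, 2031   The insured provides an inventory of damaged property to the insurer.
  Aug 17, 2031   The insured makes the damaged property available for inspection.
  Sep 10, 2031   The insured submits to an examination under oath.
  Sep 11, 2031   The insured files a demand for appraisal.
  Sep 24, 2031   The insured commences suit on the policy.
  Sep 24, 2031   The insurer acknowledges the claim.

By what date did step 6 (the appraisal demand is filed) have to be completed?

Oct 9, 2031

Step 6 runs from Sep 10, 2031, when the examination under oath is completed. 29 days after Sep 10, 2031 is Oct 9, 2031.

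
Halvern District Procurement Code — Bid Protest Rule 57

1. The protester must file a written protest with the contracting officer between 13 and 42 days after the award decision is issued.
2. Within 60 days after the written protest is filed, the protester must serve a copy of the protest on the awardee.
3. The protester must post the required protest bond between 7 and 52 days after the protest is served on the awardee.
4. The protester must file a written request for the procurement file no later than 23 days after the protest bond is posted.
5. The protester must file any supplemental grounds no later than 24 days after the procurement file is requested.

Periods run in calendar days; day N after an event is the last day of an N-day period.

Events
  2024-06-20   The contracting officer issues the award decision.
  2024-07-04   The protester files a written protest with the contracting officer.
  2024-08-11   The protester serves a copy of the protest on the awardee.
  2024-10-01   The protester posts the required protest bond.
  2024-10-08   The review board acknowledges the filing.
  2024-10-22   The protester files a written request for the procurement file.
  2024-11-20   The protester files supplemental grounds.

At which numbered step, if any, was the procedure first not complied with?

Step 5

(1) the permitted window runs from 2024-06-20 + 13 = 2024-07-03 to 2024-06-20 + 42 = 2024-08-01; done 2024-07-04, which is between those dates.
(2) due by 2024-07-04 + 60 days = 2024-09-02; completed 2024-08-11, before the deadline.
(3) the permitted window runs from 2024-08-11 + 7 = 2024-08-18 to 2024-08-11 + 52 = 2024-10-02; done 2024-10-01, which is between those dates.
(4) due by 2024-10-01 + 23 days = 2024-10-24; done 2024-10-22 — timely.
(5) due by 2024-10-22 + 24 days = 2024-11-15; 2024-11-20 misses that deadline by 5 days.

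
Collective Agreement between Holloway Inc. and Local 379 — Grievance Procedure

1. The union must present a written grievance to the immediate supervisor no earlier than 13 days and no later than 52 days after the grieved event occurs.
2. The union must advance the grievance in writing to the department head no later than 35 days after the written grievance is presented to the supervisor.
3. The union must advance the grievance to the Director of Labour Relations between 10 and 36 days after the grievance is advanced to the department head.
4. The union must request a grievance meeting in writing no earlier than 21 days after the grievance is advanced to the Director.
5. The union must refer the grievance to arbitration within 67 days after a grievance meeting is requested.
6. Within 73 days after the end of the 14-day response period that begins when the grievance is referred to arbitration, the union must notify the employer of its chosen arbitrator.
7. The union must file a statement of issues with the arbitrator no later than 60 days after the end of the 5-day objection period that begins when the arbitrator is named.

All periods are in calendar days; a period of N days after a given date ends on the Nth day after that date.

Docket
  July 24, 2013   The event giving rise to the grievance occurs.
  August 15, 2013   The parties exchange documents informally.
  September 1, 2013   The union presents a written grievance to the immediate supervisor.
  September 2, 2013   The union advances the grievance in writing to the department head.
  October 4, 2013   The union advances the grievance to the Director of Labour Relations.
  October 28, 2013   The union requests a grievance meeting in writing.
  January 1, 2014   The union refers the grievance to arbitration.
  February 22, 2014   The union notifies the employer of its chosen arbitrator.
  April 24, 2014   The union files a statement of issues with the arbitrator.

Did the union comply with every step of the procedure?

Yes

Step 1: the window is 13–52 days after July 24, 2013 (when the grieved event occurs), so August 6, 2013 through September 14, 2013; September 1, 2013 falls inside that range.
Step 2: 35 days after September 1, 2013 (when the written grievance is presented to the supervisor) is October 6, 2013; September 2, 2013 is within that limit.
Step 3: the window is 10–36 days after September 2, 2013 (when the grievance is advanced to the department head), so September 12, 2013 through October 8, 2013; done October 4, 2013, which is between those dates.
Step 4: the earliest permitted date is 21 days after October 4, 2013 (when the grievance is advanced to the Director), i.e. October 25, 2013; October 28, 2013 is on or after that date.
Step 5: 67 days after October 28, 2013 (when a grievance meeting is requested) is January 3, 2014; done January 1, 2014 — timely.
Step 6: 73 days after January 15, 2014 (end of the 14-day response period, which began when the grievance is referred to arbitration on January 1, 2014) is March 29, 2014; completed February 22, 2014, before the deadline.
Step 7: 60 days after February 27, 2014 (end of the 5-day objection period, which began when the arbitrator is named on February 22, 2014) is April 28, 2014; done April 24, 2014 — timely.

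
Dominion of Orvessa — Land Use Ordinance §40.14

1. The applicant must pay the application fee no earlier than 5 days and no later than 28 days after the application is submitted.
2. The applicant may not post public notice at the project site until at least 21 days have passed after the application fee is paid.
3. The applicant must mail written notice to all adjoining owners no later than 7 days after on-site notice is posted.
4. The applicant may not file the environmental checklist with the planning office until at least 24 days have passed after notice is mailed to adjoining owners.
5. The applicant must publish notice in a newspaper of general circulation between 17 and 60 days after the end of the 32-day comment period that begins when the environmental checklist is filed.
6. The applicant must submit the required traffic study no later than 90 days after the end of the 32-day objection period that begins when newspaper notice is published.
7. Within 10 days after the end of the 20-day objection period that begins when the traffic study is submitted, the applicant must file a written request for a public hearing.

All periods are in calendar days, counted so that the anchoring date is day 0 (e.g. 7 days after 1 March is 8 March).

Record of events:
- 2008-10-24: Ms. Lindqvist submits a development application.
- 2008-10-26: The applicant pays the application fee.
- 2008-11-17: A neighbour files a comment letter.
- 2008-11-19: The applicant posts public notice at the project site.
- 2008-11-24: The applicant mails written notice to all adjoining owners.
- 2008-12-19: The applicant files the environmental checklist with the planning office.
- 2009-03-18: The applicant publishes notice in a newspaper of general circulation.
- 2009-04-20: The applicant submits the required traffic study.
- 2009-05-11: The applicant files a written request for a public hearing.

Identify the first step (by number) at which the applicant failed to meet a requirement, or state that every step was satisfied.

Step 1

Step 1 — 5 and 28 days from 2008-10-24 (when the application is submitted) are 2008-10-29 and 2008-11-21 respectively; done 2008-10-26 — 3 days before the window opened.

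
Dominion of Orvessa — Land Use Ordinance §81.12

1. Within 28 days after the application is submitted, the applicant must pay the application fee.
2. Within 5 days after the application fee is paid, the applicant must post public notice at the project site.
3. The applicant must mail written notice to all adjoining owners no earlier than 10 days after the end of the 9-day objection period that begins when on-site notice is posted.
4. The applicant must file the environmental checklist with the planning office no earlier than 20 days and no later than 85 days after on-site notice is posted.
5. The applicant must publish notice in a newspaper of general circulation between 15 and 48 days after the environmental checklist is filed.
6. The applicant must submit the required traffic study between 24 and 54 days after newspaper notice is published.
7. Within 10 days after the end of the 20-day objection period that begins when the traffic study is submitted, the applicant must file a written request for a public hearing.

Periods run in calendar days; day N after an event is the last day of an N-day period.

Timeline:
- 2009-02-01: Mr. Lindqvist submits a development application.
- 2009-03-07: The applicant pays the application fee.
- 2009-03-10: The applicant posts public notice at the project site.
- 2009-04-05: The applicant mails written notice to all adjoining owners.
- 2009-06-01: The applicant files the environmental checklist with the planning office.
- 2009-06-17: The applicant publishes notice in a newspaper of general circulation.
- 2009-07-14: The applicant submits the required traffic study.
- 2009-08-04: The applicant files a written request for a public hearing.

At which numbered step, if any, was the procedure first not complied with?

Step 1

(1) due by 2009-02-01 + 28 days = 2009-03-01; not done until 2009-03-07, 6 days after the deadline.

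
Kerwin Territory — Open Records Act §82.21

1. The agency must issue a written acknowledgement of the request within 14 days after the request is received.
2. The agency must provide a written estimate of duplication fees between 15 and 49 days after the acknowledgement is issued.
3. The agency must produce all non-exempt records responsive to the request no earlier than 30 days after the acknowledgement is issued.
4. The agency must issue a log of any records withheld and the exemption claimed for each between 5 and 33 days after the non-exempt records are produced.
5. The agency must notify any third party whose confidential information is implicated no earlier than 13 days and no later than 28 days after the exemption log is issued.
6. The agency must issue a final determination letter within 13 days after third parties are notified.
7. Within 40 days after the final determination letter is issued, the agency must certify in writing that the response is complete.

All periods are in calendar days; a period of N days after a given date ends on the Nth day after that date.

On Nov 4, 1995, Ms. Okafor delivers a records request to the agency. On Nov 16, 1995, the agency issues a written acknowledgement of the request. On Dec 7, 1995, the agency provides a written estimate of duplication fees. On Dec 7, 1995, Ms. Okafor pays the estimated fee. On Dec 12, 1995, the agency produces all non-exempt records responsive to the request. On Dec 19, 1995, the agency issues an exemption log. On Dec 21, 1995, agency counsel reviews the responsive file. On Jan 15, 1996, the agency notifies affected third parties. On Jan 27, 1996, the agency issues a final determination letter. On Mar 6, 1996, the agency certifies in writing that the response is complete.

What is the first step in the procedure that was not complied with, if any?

Step 1 — counting 14 days from Nov 4, 1995 (when the request is received) gives a deadline of Nov 18, 1995; completed Nov 16, 1995, before the deadline.
Step 2 — 15 and 49 days from Nov 16, 1995 (when the acknowledgement is issued) are Dec 1, 1995 and Jan 4, 1996 respectively; done Dec 7, 1995, which is between those dates.
Step 3 — must wait 30 days from Nov 16, 1995 (when the acknowledgement is issued), so not before Dec 16, 1995; acted on Dec 12, 1995, 4 days prematurely.

Step 3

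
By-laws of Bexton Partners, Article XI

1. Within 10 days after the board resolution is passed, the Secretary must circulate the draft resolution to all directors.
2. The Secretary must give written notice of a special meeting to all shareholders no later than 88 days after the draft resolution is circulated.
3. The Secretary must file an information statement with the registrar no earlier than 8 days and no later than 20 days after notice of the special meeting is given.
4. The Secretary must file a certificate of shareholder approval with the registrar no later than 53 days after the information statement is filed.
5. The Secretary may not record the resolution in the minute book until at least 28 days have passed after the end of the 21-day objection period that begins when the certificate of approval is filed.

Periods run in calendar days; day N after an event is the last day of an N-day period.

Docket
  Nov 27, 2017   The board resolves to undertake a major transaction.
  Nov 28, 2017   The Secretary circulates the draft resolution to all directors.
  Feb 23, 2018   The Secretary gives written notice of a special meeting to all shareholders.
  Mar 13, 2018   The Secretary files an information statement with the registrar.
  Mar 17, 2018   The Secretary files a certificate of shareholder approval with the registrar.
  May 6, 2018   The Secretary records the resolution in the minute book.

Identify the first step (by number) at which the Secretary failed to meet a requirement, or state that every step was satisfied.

Step 1: 10 days after Nov 27, 2017 (when the board resolution is passed) is Dec 7, 2017; completed Nov 28, 2017, before the deadline.
Step 2: 88 days after Nov 28, 2017 (when the draft resolution is circulated) is Feb 24, 2018; done Feb 23, 2018 — timely.
Step 3: the window is 8–20 days after Feb 23, 2018 (when notice of the special meeting is given), so Mar 3, 2018 through Mar 15, 2018; done Mar 13, 2018 — within the window.
Step 4: 53 days after Mar 13, 2018 (when the information statement is filed) is May 5, 2018; Mar 17, 2018 is within that limit.
Step 5: the earliest permitted date is 28 days after Apr 7, 2018 (end of the 21-day objection period, which began when the certificate of approval is filed on Mar 17, 2018), i.e. May 5, 2018; done May 6, 2018 — permitted.

None — every step was satisfied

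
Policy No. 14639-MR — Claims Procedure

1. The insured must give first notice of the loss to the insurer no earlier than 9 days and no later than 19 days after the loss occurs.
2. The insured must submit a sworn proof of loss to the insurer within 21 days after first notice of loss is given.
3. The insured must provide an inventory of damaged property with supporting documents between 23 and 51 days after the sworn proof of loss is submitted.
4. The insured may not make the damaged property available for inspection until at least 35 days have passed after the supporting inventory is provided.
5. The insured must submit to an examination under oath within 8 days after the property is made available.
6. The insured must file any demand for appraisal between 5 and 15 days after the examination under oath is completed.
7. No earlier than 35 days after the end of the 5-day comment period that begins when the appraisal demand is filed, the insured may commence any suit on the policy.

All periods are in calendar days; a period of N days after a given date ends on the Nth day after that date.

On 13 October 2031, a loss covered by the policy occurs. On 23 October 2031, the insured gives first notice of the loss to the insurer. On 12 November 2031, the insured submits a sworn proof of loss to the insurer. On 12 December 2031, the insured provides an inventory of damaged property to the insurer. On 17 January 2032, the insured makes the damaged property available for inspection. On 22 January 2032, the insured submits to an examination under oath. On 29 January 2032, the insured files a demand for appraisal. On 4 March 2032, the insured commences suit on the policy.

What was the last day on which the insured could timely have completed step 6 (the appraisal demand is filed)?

Step 6 runs from 22 January 2032, when the examination under oath is completed. The window is 5–15 days after 22 January 2032; it closes on 6 February 2032.

6 February 2032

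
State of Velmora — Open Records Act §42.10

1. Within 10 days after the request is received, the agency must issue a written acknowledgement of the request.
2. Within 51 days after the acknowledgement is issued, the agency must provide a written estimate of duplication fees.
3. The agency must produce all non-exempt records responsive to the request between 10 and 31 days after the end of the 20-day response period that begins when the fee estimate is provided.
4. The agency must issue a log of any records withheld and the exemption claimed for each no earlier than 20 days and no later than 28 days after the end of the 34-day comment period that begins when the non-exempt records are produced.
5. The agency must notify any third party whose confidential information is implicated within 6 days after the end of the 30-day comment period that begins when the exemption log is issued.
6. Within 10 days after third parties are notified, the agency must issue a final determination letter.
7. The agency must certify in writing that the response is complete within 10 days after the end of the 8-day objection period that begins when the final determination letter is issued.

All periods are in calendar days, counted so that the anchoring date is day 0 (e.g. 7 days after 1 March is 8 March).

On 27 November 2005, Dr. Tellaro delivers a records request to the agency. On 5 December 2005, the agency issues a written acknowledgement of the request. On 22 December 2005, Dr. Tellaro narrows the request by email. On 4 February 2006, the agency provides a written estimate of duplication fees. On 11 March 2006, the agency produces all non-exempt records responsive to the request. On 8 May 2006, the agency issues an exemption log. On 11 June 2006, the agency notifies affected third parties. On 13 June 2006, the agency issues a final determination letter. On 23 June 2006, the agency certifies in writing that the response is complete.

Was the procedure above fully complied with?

No

Step 1 — counting 10 days from 27 November 2005 (when the request is received) gives a deadline of 7 December 2005; 5 December 2005 is within that limit.
Step 2 — counting 51 days from 5 December 2005 (when the acknowledgement is issued) gives a deadline of 25 January 2006; 4 February 2006 misses that deadline by 10 days.
No need to go further; step 2 was not satisfied.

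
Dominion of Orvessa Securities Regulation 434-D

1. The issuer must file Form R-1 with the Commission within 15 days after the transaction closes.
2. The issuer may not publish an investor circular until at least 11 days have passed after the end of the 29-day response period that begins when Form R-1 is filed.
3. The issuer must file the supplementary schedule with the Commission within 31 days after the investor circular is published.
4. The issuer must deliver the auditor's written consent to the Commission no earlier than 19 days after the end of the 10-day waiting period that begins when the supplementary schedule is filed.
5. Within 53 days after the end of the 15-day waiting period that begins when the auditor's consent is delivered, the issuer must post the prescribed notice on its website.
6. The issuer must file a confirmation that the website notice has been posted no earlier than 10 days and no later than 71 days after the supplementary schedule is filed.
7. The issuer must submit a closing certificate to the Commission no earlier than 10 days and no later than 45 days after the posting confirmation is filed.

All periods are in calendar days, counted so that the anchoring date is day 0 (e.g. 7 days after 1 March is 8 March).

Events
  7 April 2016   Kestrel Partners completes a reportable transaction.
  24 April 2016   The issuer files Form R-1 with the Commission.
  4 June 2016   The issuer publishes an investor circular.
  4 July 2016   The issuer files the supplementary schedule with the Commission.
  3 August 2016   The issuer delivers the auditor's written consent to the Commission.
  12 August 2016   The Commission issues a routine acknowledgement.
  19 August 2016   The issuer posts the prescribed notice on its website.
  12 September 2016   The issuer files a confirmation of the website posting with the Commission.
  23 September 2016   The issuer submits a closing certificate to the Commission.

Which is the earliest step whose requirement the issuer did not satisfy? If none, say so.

Step 1

Step 1 — counting 15 days from 7 April 2016 (when the transaction closes) gives a deadline of 22 April 2016; not done until 24 April 2016, 2 days after the deadline.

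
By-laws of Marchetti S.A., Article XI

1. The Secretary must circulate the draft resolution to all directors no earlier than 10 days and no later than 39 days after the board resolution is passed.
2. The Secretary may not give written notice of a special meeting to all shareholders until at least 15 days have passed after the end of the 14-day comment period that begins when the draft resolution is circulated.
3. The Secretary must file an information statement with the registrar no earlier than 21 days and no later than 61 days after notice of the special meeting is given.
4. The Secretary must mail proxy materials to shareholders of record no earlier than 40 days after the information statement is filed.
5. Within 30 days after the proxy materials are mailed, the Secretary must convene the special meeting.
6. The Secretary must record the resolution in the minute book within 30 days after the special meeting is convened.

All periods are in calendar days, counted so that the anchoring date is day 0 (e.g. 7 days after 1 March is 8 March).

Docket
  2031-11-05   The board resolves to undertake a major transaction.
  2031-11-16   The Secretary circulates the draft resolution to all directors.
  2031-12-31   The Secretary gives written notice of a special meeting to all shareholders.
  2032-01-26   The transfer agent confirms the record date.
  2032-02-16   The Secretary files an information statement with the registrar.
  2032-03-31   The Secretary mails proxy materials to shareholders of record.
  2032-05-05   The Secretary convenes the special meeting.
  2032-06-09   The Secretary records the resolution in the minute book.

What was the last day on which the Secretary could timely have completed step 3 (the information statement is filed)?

Step 3 runs from 2031-12-31, when notice of the special meeting is given. The window is 21–61 days after 2031-12-31; it closes on 2032-03-01.

2032-03-01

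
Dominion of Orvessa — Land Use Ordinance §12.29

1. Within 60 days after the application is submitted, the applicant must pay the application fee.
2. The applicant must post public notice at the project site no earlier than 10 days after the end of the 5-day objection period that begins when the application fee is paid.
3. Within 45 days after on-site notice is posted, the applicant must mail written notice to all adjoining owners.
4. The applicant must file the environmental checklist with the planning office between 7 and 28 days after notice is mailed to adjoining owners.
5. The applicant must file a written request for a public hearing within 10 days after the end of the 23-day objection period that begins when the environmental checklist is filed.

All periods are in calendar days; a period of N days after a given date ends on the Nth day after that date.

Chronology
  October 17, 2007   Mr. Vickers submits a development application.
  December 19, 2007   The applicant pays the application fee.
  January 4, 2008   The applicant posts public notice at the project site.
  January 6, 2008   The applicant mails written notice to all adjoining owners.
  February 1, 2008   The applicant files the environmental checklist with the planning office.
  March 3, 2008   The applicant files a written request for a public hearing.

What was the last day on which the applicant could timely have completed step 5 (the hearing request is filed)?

March 5, 2008

The environmental checklist is filed on February 1, 2008; the 23-day objection period therefore ends February 24, 2008, and step 5 runs from that date. 10 days after February 24, 2008 is March 5, 2008.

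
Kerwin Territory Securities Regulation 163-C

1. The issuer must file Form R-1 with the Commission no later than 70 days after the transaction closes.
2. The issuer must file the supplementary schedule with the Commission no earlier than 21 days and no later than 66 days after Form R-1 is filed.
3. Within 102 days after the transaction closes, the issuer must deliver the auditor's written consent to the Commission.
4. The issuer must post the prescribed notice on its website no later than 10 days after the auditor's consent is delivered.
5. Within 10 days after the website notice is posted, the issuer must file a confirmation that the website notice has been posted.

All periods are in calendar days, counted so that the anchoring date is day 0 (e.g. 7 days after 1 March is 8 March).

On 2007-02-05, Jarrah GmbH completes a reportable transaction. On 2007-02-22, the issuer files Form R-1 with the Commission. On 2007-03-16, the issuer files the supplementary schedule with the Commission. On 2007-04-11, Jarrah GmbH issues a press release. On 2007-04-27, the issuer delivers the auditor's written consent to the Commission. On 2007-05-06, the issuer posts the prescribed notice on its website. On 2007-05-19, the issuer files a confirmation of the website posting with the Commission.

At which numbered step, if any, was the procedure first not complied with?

(1) due by 2007-02-05 + 70 days = 2007-04-16; done 2007-02-22 — timely.
(2) the permitted window runs from 2007-02-22 + 21 = 2007-03-15 to 2007-02-22 + 66 = 2007-04-29; done 2007-03-16 — within the window.
(3) due by 2007-02-05 + 102 days = 2007-05-18; done 2007-04-27 — timely.
(4) due by 2007-04-27 + 10 days = 2007-05-07; completed 2007-05-06, before the deadline.
(5) due by 2007-05-06 + 10 days = 2007-05-16; not done until 2007-05-19, 3 days after the deadline.
The procedure was therefore not followed at step 5.

Step 5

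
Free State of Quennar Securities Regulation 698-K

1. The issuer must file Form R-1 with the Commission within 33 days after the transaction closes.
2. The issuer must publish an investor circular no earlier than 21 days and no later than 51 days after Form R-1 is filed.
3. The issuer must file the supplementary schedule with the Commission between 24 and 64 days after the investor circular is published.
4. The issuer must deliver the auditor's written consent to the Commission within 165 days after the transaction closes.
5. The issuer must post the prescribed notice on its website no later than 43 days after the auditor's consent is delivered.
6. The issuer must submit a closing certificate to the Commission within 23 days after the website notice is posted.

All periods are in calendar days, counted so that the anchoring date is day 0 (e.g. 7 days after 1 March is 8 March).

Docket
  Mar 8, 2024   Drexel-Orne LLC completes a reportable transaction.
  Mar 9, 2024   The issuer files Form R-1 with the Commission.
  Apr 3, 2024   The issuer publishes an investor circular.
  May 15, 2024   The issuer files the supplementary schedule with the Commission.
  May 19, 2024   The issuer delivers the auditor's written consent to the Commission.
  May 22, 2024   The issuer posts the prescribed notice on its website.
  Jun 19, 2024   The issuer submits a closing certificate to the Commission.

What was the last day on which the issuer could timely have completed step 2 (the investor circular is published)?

Step 2 runs from Mar 9, 2024, when Form R-1 is filed. The window is 21–51 days after Mar 9, 2024; it closes on Apr 29, 2024.

Apr 29, 2024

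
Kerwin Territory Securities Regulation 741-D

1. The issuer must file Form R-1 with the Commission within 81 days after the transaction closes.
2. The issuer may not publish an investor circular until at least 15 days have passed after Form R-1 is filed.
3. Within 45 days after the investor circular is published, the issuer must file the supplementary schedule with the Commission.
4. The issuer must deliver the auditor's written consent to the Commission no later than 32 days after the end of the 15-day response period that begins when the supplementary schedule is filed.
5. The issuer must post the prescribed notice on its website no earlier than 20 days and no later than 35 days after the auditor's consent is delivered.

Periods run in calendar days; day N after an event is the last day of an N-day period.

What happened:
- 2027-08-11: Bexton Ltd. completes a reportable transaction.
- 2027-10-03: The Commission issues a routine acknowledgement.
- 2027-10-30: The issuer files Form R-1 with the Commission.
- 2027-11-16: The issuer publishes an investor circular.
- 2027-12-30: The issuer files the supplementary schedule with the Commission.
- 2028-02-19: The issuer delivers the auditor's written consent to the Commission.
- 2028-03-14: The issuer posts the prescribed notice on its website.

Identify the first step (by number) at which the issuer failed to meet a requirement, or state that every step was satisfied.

Step 4

(1) due by 2027-08-11 + 81 days = 2027-10-31; completed 2027-10-30, before the deadline.
(2) permitted from 2027-10-30 + 15 days = 2027-11-14 onward; 2027-11-16 is on or after that date.
(3) due by 2027-11-16 + 45 days = 2027-12-31; done 2027-12-30 — timely.
(4) due by 2028-01-14 + 32 days = 2028-02-15; done 2028-02-19 — 4 days late.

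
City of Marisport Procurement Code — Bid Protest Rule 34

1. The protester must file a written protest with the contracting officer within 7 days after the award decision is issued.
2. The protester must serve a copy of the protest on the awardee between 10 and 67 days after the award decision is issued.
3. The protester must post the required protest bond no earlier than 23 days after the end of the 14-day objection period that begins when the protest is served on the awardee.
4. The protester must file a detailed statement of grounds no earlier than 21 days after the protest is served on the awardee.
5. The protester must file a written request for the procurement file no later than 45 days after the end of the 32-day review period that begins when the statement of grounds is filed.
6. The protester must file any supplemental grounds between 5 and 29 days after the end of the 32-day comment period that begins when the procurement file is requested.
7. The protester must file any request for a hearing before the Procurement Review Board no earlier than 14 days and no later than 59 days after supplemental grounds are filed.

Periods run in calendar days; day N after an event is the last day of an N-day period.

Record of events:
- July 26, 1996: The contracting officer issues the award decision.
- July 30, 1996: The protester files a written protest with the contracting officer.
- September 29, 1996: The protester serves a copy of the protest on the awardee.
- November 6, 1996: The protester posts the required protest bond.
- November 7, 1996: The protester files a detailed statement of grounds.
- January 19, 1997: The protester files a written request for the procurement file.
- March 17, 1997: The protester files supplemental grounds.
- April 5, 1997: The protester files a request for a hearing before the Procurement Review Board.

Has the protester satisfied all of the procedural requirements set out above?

Yes

Step 1: 7 days after July 26, 1996 (when the award decision is issued) is August 2, 1996; completed July 30, 1996, before the deadline.
Step 2: the window is 10–67 days after July 26, 1996 (when the award decision is issued), so August 5, 1996 through October 1, 1996; done September 29, 1996 — within the window.
Step 3: the earliest permitted date is 23 days after October 13, 1996 (end of the 14-day objection period, which began when the protest is served on the awardee on September 29, 1996), i.e. November 5, 1996; done November 6, 1996 — permitted.
Step 4: the earliest permitted date is 21 days after September 29, 1996 (when the protest is served on the awardee), i.e. October 20, 1996; done November 7, 1996 — permitted.
Step 5: 45 days after December 9, 1996 (end of the 32-day review period, which began when the statement of grounds is filed on November 7, 1996) is January 23, 1997; completed January 19, 1997, before the deadline.
Step 6: the window is 5–29 days after February 20, 1997 (end of the 32-day comment period, which began when the procurement file is requested on January 19, 1997), so February 25, 1997 through March 21, 1997; March 17, 1997 falls inside that range.
Step 7: the window is 14–59 days after March 17, 1997 (when supplemental grounds are filed), so March 31, 1997 through May 15, 1997; done April 5, 1997, which is between those dates.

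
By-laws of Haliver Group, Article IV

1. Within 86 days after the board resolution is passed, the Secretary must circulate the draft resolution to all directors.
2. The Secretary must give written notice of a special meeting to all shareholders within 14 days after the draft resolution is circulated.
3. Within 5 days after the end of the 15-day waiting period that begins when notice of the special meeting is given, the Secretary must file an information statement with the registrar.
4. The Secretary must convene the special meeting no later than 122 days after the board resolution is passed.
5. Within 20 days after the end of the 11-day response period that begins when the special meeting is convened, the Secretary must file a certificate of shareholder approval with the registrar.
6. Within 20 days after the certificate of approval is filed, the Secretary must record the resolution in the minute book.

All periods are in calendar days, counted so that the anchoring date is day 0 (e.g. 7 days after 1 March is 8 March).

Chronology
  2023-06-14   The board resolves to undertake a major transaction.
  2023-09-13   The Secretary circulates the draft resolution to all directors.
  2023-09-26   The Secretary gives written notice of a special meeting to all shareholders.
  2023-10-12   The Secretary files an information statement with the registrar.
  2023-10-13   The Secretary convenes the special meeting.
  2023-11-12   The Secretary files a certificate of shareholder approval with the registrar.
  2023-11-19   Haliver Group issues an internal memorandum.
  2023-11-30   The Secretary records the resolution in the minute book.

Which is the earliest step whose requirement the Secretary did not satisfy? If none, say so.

Step 1

Step 1: 86 days after 2023-06-14 (when the board resolution is passed) is 2023-09-08; done 2023-09-13 — 5 days late.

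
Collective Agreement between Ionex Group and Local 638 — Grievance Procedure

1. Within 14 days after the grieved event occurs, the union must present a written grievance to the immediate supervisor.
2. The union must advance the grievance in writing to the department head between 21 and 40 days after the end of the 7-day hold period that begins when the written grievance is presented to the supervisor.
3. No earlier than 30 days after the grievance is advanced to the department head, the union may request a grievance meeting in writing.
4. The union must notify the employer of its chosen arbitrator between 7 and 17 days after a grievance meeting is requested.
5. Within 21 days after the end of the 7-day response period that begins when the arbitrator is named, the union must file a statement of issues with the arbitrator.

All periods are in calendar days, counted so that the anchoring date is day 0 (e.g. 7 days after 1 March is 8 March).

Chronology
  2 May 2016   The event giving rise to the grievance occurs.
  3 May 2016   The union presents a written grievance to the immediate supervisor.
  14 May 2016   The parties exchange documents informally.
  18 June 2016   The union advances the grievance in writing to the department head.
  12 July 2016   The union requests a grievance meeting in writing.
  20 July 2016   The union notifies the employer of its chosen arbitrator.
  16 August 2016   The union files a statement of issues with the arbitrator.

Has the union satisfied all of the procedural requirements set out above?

Step 1: 14 days after 2 May 2016 (when the grieved event occurs) is 16 May 2016; done 3 May 2016 — timely.
Step 2: the window is 21–40 days after 10 May 2016 (end of the 7-day hold period, which began when the written grievance is presented to the supervisor on 3 May 2016), so 31 May 2016 through 19 June 2016; done 18 June 2016 — within the window.
Step 3: the earliest permitted date is 30 days after 18 June 2016 (when the grievance is advanced to the department head), i.e. 18 July 2016; 12 July 2016 is 6 days before the earliest permitted date.
The procedure was therefore not followed at step 3.

No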